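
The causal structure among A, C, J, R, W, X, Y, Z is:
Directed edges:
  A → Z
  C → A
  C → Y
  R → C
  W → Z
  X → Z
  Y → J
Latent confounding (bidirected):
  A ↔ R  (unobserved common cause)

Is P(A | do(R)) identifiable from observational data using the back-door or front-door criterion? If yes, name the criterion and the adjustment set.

P(A|do(R)): frontdoor, adjust for {C}.

desc(R)\{R}={A,C,J,Y,Z}; candidates ⊆ {W,X}.
R↔A: latent back-door arc(s) into R.
size 0: {}; under {} R still reaches {A,Z} ∋ A.
size 1: {W}, {X}; under {W} R still reaches {A,Z} ∋ A.
size 2: {W,X}; under {W,X} R still reaches {A,Z} ∋ A.
R↔A cannot be blocked by any observed set — no back-door set.
{C}: (i) intercepts every directed R→A path; (ii) no back-door R→{C}; (iii) {R} blocks every back-door {C}→A. Front-door holds.
P(A|do(R)) = Σ_{C} P(C|R) Σ_{R'} P(A|C,R')P(R').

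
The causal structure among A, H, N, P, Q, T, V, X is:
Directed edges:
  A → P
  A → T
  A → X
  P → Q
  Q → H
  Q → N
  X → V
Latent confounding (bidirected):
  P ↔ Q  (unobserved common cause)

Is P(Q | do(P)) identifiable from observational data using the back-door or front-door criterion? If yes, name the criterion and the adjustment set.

P(Q|do(P)): not identifiable (no BD/FD set).

desc(P)\{P}={H,N,Q}; candidates ⊆ {A,T,V,X}.
P↔Q: latent back-door arc(s) into P.
size 0: {}; under {} P still reaches {A,H,N,Q,T,V,X} ∋ Q.
size 1: {A}, {T}, {V} …(+1); under {A} P still reaches {H,N,Q} ∋ Q.
size 2: {A,T}, {A,V}, {A,X} …(+3); under {A,T} P still reaches {H,N,Q} ∋ Q.
P↔Q cannot be blocked by any observed set — no back-door set.
No mediator lies on a directed P→…→Q path.
Neither criterion identifies P(Q|do(P)) in this graph.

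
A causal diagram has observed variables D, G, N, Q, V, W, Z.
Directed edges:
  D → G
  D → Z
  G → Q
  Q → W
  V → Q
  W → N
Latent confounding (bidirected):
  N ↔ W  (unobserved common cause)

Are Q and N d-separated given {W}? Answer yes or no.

No — Q and N are d-connected given {W}.

Bayes-Ball from Q | {W} reaches {D,G,N,V,Z}.
N ∈ reach(Q|{W}) ⇒ Q ⊥̸ N | {W}.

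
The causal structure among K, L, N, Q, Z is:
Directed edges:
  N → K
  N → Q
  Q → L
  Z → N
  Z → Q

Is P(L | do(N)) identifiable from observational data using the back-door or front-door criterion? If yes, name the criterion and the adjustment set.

P(L|do(N)): backdoor, adjust for {Z}.

desc(N)\{N}={K,L,Q}; candidates ⊆ {Z}.
size 0: {}; under {} N still reaches {L,Q,Z} ∋ L.
{Z}: N⊥L given {Z} in G with N→· removed — back-door holds.
P(L|do(N)) = Σ_{Z} P(L|N,Z)·P(Z).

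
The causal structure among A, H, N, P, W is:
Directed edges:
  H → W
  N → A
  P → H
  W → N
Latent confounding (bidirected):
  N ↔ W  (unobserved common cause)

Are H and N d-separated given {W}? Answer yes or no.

Bayes-Ball from H | {W} reaches {A,N,P}.
N ∈ reach(H|{W}) ⇒ H ⊥̸ N | {W}.

No — H and N are d-connected given {W}.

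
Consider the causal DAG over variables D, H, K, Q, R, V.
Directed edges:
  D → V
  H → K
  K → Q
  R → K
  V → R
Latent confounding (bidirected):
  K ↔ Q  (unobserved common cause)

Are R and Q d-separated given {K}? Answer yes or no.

No — R and Q are d-connected given {K}.

Bayes-Ball from R | {K} reaches {D,H,Q,V}.
Q ∈ reach(R|{K}) ⇒ R ⊥̸ Q | {K}.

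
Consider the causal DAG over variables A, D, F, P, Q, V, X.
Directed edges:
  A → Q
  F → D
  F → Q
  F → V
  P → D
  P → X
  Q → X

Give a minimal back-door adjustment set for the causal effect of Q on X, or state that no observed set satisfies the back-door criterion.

desc(Q)\{Q}={X}; candidates ⊆ {A,D,F,P,V}.
∅: Q⊥X given ∅ in G with Q→· removed — back-door holds.

Q→X: minimal back-door set ∅.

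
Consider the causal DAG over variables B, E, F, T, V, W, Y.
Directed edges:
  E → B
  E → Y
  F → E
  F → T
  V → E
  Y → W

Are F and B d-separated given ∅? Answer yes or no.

Bayes-Ball from F | ∅ reaches {B,E,T,W,Y}.
B ∈ reach(F|∅) ⇒ F ⊥̸ B | ∅.

No — F and B are d-connected given ∅.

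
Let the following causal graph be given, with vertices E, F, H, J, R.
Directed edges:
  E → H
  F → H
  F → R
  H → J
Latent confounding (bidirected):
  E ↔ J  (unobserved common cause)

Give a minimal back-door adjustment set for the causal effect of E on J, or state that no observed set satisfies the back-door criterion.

E→J: no observed back-door set.

desc(E)\{E}={H,J}; candidates ⊆ {F,R}.
E↔J: latent back-door arc(s) into E.
size 0: {}; under {} E still reaches {J} ∋ J.
size 1: {F}, {R}; under {F} E still reaches {J} ∋ J.
size 2: {F,R}; under {F,R} E still reaches {J} ∋ J.
E↔J cannot be blocked by any observed set — no back-door set.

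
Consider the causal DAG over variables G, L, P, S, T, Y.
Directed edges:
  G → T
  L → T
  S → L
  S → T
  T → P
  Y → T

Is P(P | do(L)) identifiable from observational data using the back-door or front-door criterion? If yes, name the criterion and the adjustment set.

P(P|do(L)): backdoor, adjust for {S}.

desc(L)\{L}={P,T}; candidates ⊆ {G,S,Y}.
size 0: {}; under {} L still reaches {P,S,T} ∋ P.
{S}: L⊥P given {S} in G with L→· removed — back-door holds.
P(P|do(L)) = Σ_{S} P(P|L,S)·P(S).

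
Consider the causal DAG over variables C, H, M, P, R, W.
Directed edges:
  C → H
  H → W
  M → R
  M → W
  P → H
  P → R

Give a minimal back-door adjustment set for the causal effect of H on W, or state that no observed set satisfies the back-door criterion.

H→W: minimal back-door set ∅.

desc(H)\{H}={W}; candidates ⊆ {C,M,P,R}.
∅: H⊥W given ∅ in G with H→· removed — back-door holds.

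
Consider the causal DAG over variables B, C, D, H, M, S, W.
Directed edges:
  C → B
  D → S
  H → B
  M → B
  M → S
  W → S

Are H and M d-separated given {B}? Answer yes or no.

No — H and M are d-connected given {B}.

Bayes-Ball from H | {B} reaches {C,M,S}.
M ∈ reach(H|{B}) ⇒ H ⊥̸ M | {B}.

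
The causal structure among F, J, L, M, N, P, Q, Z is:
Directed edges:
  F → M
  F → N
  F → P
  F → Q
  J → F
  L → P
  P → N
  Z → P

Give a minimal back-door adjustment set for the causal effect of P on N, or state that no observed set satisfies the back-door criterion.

P→N: minimal back-door set {F}.

desc(P)\{P}={N}; candidates ⊆ {F,J,L,M,Q,Z}.
size 0: {}; under {} P still reaches {F,J,L,M,N,Q,Z} ∋ N.
{F}: P⊥N given {F} in G with P→· removed — back-door holds.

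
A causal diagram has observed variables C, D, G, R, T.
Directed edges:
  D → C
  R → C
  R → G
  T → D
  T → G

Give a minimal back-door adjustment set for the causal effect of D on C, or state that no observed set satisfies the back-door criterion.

desc(D)\{D}={C}; candidates ⊆ {G,R,T}.
∅: D⊥C given ∅ in G with D→· removed — back-door holds.

D→C: minimal back-door set ∅.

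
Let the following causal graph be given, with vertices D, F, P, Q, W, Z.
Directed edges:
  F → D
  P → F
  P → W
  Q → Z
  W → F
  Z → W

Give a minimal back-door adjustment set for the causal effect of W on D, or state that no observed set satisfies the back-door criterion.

W→D: minimal back-door set {P}.

desc(W)\{W}={D,F}; candidates ⊆ {P,Q,Z}.
size 0: {}; under {} W still reaches {D,F,P,Q,Z} ∋ D.
{P}: W⊥D given {P} in G with W→· removed — back-door holds.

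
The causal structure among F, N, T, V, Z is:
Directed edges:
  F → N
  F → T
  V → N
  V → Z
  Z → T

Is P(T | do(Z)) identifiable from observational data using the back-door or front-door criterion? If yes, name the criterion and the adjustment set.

P(T|do(Z)): backdoor, adjust for ∅.

desc(Z)\{Z}={T}; candidates ⊆ {F,N,V}.
∅: Z⊥T given ∅ in G with Z→· removed — back-door holds.
P(T|do(Z)) = P(T|Z) — no adjustment needed.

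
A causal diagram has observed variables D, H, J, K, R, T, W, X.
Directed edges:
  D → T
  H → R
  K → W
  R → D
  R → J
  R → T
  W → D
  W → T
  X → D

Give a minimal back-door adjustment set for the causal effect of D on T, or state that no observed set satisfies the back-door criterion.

D→T: minimal back-door set {R, W}.

desc(D)\{D}={T}; candidates ⊆ {H,J,K,R,W,X}.
size 0: {}; under {} D still reaches {H,J,K,R,T,W,X} ∋ T.
size 1: {H}, {J}, {K} …(+3); under {H} D still reaches {J,K,R,T,W,X} ∋ T.
{R,W}: D⊥T given {R,W} in G with D→· removed — back-door holds.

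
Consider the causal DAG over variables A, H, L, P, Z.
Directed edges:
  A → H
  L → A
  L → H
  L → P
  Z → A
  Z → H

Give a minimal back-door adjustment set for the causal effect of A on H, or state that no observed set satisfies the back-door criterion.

desc(A)\{A}={H}; candidates ⊆ {L,P,Z}.
size 0: {}; under {} A still reaches {H,L,P,Z} ∋ H.
size 1: {L}, {P}, {Z}; under {L} A still reaches {H,Z} ∋ H.
{L,Z}: A⊥H given {L,Z} in G with A→· removed — back-door holds.

A→H: minimal back-door set {L, Z}.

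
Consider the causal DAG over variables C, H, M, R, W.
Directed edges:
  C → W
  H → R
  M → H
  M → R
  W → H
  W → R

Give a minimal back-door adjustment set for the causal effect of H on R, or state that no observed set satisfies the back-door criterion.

desc(H)\{H}={R}; candidates ⊆ {C,M,W}.
size 0: {}; under {} H still reaches {C,M,R,W} ∋ R.
size 1: {C}, {M}, {W}; under {C} H still reaches {M,R,W} ∋ R.
{M,W}: H⊥R given {M,W} in G with H→· removed — back-door holds.

H→R: minimal back-door set {M, W}.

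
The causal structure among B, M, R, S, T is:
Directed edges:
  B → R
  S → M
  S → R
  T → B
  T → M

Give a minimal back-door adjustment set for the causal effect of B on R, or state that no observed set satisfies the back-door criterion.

desc(B)\{B}={R}; candidates ⊆ {M,S,T}.
∅: B⊥R given ∅ in G with B→· removed — back-door holds.

B→R: minimal back-door set ∅.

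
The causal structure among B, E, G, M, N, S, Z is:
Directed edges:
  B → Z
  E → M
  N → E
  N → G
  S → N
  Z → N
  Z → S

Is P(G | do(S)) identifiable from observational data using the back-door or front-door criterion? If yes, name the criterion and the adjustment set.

P(G|do(S)): backdoor, adjust for {Z}.

desc(S)\{S}={E,G,M,N}; candidates ⊆ {B,Z}.
size 0: {}; under {} S still reaches {B,E,G,M,N,Z} ∋ G.
{Z}: S⊥G given {Z} in G with S→· removed — back-door holds.
P(G|do(S)) = Σ_{Z} P(G|S,Z)·P(Z).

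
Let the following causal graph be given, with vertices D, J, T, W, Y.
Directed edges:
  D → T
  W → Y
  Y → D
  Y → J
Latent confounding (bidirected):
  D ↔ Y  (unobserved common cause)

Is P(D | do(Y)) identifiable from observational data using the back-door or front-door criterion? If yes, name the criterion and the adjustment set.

P(D|do(Y)): not identifiable (no BD/FD set).

desc(Y)\{Y}={D,J,T}; candidates ⊆ {W}.
Y↔D: latent back-door arc(s) into Y.
size 0: {}; under {} Y still reaches {D,T,W} ∋ D.
size 1: {W}; under {W} Y still reaches {D,T} ∋ D.
Y↔D cannot be blocked by any observed set — no back-door set.
No mediator lies on a directed Y→…→D path.
Neither criterion identifies P(D|do(Y)) in this graph.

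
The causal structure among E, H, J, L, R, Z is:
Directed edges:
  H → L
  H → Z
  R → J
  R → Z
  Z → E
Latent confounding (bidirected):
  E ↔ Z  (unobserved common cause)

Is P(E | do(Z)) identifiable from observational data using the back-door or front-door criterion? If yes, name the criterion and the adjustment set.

desc(Z)\{Z}={E}; candidates ⊆ {H,J,L,R}.
Z↔E: latent back-door arc(s) into Z.
size 0: {}; under {} Z still reaches {E,H,J,L,R} ∋ E.
size 1: {H}, {J}, {L} …(+1); under {H} Z still reaches {E,J,R} ∋ E.
size 2: {H,J}, {H,L}, {H,R} …(+3); under {H,J} Z still reaches {E,R} ∋ E.
Z↔E cannot be blocked by any observed set — no back-door set.
No mediator lies on a directed Z→…→E path.
Neither criterion identifies P(E|do(Z)) in this graph.

P(E|do(Z)): not identifiable (no BD/FD set).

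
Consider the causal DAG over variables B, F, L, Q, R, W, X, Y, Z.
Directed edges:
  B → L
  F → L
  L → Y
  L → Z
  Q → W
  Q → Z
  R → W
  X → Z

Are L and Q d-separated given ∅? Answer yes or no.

Bayes-Ball from L | ∅ reaches {B,F,Y,Z}.
Q ∉ reach(L|∅) ⇒ L ⊥ Q | ∅.

Yes — L ⊥ Q | ∅.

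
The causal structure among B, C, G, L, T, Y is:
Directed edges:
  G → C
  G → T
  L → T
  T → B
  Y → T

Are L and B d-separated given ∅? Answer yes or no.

Bayes-Ball from L | ∅ reaches {B,T}.
B ∈ reach(L|∅) ⇒ L ⊥̸ B | ∅.

No — L and B are d-connected given ∅.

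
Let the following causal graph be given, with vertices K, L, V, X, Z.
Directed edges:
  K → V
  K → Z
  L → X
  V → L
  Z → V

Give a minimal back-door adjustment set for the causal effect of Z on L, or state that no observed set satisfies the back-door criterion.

desc(Z)\{Z}={L,V,X}; candidates ⊆ {K}.
size 0: {}; under {} Z still reaches {K,L,V,X} ∋ L.
{K}: Z⊥L given {K} in G with Z→· removed — back-door holds.

Z→L: minimal back-door set {K}.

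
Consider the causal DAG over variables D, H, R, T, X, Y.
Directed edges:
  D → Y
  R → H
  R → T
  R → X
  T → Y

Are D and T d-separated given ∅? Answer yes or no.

Bayes-Ball from D | ∅ reaches {Y}.
T ∉ reach(D|∅) ⇒ D ⊥ T | ∅.

Yes — D ⊥ T | ∅.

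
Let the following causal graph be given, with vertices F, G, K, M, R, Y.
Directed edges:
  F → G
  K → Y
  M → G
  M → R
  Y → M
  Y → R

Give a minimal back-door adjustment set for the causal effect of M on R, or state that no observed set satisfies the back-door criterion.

desc(M)\{M}={G,R}; candidates ⊆ {F,K,Y}.
size 0: {}; under {} M still reaches {K,R,Y} ∋ R.
{Y}: M⊥R given {Y} in G with M→· removed — back-door holds.

M→R: minimal back-door set {Y}.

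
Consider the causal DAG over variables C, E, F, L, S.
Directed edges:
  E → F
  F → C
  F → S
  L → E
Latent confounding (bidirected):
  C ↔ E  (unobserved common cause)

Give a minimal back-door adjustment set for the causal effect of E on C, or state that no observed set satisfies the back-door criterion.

E→C: no observed back-door set.

desc(E)\{E}={C,F,S}; candidates ⊆ {L}.
E↔C: latent back-door arc(s) into E.
size 0: {}; under {} E still reaches {C,L} ∋ C.
size 1: {L}; under {L} E still reaches {C} ∋ C.
E↔C cannot be blocked by any observed set — no back-door set.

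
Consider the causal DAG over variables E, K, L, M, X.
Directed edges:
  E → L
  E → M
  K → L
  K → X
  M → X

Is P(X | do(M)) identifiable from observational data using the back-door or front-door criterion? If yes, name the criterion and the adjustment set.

desc(M)\{M}={X}; candidates ⊆ {E,K,L}.
∅: M⊥X given ∅ in G with M→· removed — back-door holds.
P(X|do(M)) = P(X|M) — no adjustment needed.

P(X|do(M)): backdoor, adjust for ∅.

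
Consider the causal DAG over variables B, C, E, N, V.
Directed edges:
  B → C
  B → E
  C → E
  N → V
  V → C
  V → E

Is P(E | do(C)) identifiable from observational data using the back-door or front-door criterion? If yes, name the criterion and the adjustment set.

desc(C)\{C}={E}; candidates ⊆ {B,N,V}.
size 0: {}; under {} C still reaches {B,E,N,V} ∋ E.
size 1: {B}, {N}, {V}; under {B} C still reaches {E,N,V} ∋ E.
{B,V}: C⊥E given {B,V} in G with C→· removed — back-door holds.
P(E|do(C)) = Σ_{B,V} P(E|C,B,V)·P(B,V).

P(E|do(C)): backdoor, adjust for {B, V}.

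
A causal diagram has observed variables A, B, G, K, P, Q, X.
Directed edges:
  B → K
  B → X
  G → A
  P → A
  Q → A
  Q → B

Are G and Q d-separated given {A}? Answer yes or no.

No — G and Q are d-connected given {A}.

Bayes-Ball from G | {A} reaches {B,K,P,Q,X}.
Q ∈ reach(G|{A}) ⇒ G ⊥̸ Q | {A}.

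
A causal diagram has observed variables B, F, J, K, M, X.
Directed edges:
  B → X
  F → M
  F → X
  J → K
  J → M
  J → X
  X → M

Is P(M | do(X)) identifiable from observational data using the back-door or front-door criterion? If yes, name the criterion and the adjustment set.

desc(X)\{X}={M}; candidates ⊆ {B,F,J,K}.
size 0: {}; under {} X still reaches {B,F,J,K,M} ∋ M.
size 1: {B}, {F}, {J} …(+1); under {B} X still reaches {F,J,K,M} ∋ M.
{F,J}: X⊥M given {F,J} in G with X→· removed — back-door holds.
P(M|do(X)) = Σ_{F,J} P(M|X,F,J)·P(F,J).

P(M|do(X)): backdoor, adjust for {F, J}.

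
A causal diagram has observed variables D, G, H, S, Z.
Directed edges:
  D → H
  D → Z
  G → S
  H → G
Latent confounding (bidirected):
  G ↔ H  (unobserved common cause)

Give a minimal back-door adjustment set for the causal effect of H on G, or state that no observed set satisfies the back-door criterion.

desc(H)\{H}={G,S}; candidates ⊆ {D,Z}.
H↔G: latent back-door arc(s) into H.
size 0: {}; under {} H still reaches {D,G,S,Z} ∋ G.
size 1: {D}, {Z}; under {D} H still reaches {G,S} ∋ G.
size 2: {D,Z}; under {D,Z} H still reaches {G,S} ∋ G.
H↔G cannot be blocked by any observed set — no back-door set.

H→G: no observed back-door set.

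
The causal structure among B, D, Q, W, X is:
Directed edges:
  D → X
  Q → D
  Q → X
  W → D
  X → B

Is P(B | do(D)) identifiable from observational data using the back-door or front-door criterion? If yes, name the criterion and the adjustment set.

desc(D)\{D}={B,X}; candidates ⊆ {Q,W}.
size 0: {}; under {} D still reaches {B,Q,W,X} ∋ B.
{Q}: D⊥B given {Q} in G with D→· removed — back-door holds.
P(B|do(D)) = Σ_{Q} P(B|D,Q)·P(Q).

P(B|do(D)): backdoor, adjust for {Q}.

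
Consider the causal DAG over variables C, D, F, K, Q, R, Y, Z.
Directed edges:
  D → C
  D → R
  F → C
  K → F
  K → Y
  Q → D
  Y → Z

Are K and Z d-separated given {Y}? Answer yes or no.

Yes — K ⊥ Z | {Y}.

Bayes-Ball from K | {Y} reaches {C,F}.
Z ∉ reach(K|{Y}) ⇒ K ⊥ Z | {Y}.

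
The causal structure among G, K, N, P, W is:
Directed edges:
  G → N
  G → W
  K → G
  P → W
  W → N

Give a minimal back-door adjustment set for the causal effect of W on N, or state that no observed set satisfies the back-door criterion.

desc(W)\{W}={N}; candidates ⊆ {G,K,P}.
size 0: {}; under {} W still reaches {G,K,N,P} ∋ N.
{G}: W⊥N given {G} in G with W→· removed — back-door holds.

W→N: minimal back-door set {G}.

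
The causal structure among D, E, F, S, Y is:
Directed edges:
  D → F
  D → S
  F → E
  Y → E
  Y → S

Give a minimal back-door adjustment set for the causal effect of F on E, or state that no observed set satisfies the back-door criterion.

F→E: minimal back-door set ∅.

desc(F)\{F}={E}; candidates ⊆ {D,S,Y}.
∅: F⊥E given ∅ in G with F→· removed — back-door holds.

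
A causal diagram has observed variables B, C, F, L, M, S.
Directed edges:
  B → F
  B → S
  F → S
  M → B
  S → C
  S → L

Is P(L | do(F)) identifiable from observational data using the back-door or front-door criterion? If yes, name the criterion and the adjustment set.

desc(F)\{F}={C,L,S}; candidates ⊆ {B,M}.
size 0: {}; under {} F still reaches {B,C,L,M,S} ∋ L.
{B}: F⊥L given {B} in G with F→· removed — back-door holds.
P(L|do(F)) = Σ_{B} P(L|F,B)·P(B).

P(L|do(F)): backdoor, adjust for {B}.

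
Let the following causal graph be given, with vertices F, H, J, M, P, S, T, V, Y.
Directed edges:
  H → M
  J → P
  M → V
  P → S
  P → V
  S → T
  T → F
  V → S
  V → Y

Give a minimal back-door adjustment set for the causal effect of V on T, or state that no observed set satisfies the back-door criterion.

V→T: minimal back-door set {P}.

desc(V)\{V}={F,S,T,Y}; candidates ⊆ {H,J,M,P}.
size 0: {}; under {} V still reaches {F,H,J,M,P,S,T} ∋ T.
{P}: V⊥T given {P} in G with V→· removed — back-door holds.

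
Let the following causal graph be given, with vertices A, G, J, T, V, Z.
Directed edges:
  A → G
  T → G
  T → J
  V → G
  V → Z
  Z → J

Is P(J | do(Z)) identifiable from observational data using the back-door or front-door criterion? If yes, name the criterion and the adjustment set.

desc(Z)\{Z}={J}; candidates ⊆ {A,G,T,V}.
∅: Z⊥J given ∅ in G with Z→· removed — back-door holds.
P(J|do(Z)) = P(J|Z) — no adjustment needed.

P(J|do(Z)): backdoor, adjust for ∅.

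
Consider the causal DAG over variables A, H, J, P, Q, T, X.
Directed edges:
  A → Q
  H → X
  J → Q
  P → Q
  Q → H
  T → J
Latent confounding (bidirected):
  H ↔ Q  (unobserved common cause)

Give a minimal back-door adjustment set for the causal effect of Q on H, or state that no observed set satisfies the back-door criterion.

desc(Q)\{Q}={H,X}; candidates ⊆ {A,J,P,T}.
Q↔H: latent back-door arc(s) into Q.
size 0: {}; under {} Q still reaches {A,H,J,P,T,X} ∋ H.
size 1: {A}, {J}, {P} …(+1); under {A} Q still reaches {H,J,P,T,X} ∋ H.
size 2: {A,J}, {A,P}, {A,T} …(+3); under {A,J} Q still reaches {H,P,X} ∋ H.
Q↔H cannot be blocked by any observed set — no back-door set.

Q→H: no observed back-door set.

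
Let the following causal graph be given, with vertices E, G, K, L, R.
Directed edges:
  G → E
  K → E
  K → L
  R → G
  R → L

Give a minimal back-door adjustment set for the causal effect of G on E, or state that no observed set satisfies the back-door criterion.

desc(G)\{G}={E}; candidates ⊆ {K,L,R}.
∅: G⊥E given ∅ in G with G→· removed — back-door holds.

G→E: minimal back-door set ∅.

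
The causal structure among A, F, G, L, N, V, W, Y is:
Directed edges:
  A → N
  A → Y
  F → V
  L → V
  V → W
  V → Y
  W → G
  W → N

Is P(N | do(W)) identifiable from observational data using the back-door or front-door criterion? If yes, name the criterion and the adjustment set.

P(N|do(W)): backdoor, adjust for ∅.

desc(W)\{W}={G,N}; candidates ⊆ {A,F,L,V,Y}.
∅: W⊥N given ∅ in G with W→· removed — back-door holds.
P(N|do(W)) = P(N|W) — no adjustment needed.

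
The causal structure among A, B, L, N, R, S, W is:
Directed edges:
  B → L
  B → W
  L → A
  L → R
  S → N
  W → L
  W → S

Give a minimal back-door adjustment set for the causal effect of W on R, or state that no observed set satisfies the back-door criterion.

desc(W)\{W}={A,L,N,R,S}; candidates ⊆ {B}.
size 0: {}; under {} W still reaches {A,B,L,R} ∋ R.
{B}: W⊥R given {B} in G with W→· removed — back-door holds.

W→R: minimal back-door set {B}.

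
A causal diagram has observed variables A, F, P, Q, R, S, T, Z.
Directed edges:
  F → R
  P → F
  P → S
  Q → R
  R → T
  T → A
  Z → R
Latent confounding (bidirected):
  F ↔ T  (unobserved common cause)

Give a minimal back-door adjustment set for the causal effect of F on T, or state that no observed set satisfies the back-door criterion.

desc(F)\{F}={A,R,T}; candidates ⊆ {P,Q,S,Z}.
F↔T: latent back-door arc(s) into F.
size 0: {}; under {} F still reaches {A,P,S,T} ∋ T.
size 1: {P}, {Q}, {S} …(+1); under {P} F still reaches {A,T} ∋ T.
size 2: {P,Q}, {P,S}, {P,Z} …(+3); under {P,Q} F still reaches {A,T} ∋ T.
F↔T cannot be blocked by any observed set — no back-door set.

F→T: no observed back-door set.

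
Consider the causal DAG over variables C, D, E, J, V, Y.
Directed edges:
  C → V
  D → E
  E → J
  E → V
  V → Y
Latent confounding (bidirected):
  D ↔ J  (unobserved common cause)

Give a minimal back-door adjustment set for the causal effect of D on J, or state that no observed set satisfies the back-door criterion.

desc(D)\{D}={E,J,V,Y}; candidates ⊆ {C}.
D↔J: latent back-door arc(s) into D.
size 0: {}; under {} D still reaches {J} ∋ J.
size 1: {C}; under {C} D still reaches {J} ∋ J.
D↔J cannot be blocked by any observed set — no back-door set.

D→J: no observed back-door set.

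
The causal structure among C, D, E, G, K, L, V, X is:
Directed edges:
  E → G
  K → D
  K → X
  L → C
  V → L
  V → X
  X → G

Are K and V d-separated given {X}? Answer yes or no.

No — K and V are d-connected given {X}.

Bayes-Ball from K | {X} reaches {C,D,L,V}.
V ∈ reach(K|{X}) ⇒ K ⊥̸ V | {X}.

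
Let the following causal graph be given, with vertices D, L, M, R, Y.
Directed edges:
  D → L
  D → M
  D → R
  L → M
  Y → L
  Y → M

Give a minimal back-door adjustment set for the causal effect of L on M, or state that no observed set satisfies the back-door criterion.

desc(L)\{L}={M}; candidates ⊆ {D,R,Y}.
size 0: {}; under {} L still reaches {D,M,R,Y} ∋ M.
size 1: {D}, {R}, {Y}; under {D} L still reaches {M,Y} ∋ M.
{D,Y}: L⊥M given {D,Y} in G with L→· removed — back-door holds.

L→M: minimal back-door set {D, Y}.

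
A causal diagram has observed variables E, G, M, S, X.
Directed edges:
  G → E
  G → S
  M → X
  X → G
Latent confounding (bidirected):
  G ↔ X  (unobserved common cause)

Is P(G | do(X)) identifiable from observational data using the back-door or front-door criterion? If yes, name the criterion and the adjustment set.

desc(X)\{X}={E,G,S}; candidates ⊆ {M}.
X↔G: latent back-door arc(s) into X.
size 0: {}; under {} X still reaches {E,G,M,S} ∋ G.
size 1: {M}; under {M} X still reaches {E,G,S} ∋ G.
X↔G cannot be blocked by any observed set — no back-door set.
No mediator lies on a directed X→…→G path.
Neither criterion identifies P(G|do(X)) in this graph.

P(G|do(X)): not identifiable (no BD/FD set).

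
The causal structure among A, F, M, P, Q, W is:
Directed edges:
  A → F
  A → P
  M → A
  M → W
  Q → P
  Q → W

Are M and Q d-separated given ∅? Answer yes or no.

Yes — M ⊥ Q | ∅.

Bayes-Ball from M | ∅ reaches {A,F,P,W}.
Q ∉ reach(M|∅) ⇒ M ⊥ Q | ∅.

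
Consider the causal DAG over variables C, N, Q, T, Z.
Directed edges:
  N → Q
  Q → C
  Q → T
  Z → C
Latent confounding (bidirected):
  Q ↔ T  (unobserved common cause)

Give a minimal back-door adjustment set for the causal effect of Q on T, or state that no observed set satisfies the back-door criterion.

desc(Q)\{Q}={C,T}; candidates ⊆ {N,Z}.
Q↔T: latent back-door arc(s) into Q.
size 0: {}; under {} Q still reaches {N,T} ∋ T.
size 1: {N}, {Z}; under {N} Q still reaches {T} ∋ T.
size 2: {N,Z}; under {N,Z} Q still reaches {T} ∋ T.
Q↔T cannot be blocked by any observed set — no back-door set.

Q→T: no observed back-door set.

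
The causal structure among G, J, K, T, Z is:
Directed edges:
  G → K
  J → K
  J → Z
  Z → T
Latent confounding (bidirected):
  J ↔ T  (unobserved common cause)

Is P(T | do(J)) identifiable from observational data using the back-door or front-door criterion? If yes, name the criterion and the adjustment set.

P(T|do(J)): frontdoor, adjust for {Z}.

desc(J)\{J}={K,T,Z}; candidates ⊆ {G}.
J↔T: latent back-door arc(s) into J.
size 0: {}; under {} J still reaches {T} ∋ T.
size 1: {G}; under {G} J still reaches {T} ∋ T.
J↔T cannot be blocked by any observed set — no back-door set.
{Z}: (i) intercepts every directed J→T path; (ii) no back-door J→{Z}; (iii) {J} blocks every back-door {Z}→T. Front-door holds.
P(T|do(J)) = Σ_{Z} P(Z|J) Σ_{J'} P(T|Z,J')P(J').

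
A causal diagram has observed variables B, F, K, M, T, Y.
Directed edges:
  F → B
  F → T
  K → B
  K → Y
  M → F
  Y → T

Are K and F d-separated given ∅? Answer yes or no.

Yes — K ⊥ F | ∅.

Bayes-Ball from K | ∅ reaches {B,T,Y}.
F ∉ reach(K|∅) ⇒ K ⊥ F | ∅.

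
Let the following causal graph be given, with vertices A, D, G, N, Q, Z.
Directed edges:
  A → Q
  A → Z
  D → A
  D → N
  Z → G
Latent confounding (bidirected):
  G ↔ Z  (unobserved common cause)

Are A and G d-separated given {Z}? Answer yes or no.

Bayes-Ball from A | {Z} reaches {D,G,N,Q}.
G ∈ reach(A|{Z}) ⇒ A ⊥̸ G | {Z}.

No — A and G are d-connected given {Z}.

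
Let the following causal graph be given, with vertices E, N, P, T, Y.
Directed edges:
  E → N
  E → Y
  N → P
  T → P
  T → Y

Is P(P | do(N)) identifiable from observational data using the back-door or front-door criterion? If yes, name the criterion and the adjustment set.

desc(N)\{N}={P}; candidates ⊆ {E,T,Y}.
∅: N⊥P given ∅ in G with N→· removed — back-door holds.
P(P|do(N)) = P(P|N) — no adjustment needed.

P(P|do(N)): backdoor, adjust for ∅.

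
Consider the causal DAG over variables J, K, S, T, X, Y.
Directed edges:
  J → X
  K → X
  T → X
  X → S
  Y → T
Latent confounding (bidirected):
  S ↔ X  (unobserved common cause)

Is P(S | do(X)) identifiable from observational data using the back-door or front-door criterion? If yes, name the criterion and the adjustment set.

P(S|do(X)): not identifiable (no BD/FD set).

desc(X)\{X}={S}; candidates ⊆ {J,K,T,Y}.
X↔S: latent back-door arc(s) into X.
size 0: {}; under {} X still reaches {J,K,S,T,Y} ∋ S.
size 1: {J}, {K}, {T} …(+1); under {J} X still reaches {K,S,T,Y} ∋ S.
size 2: {J,K}, {J,T}, {J,Y} …(+3); under {J,K} X still reaches {S,T,Y} ∋ S.
X↔S cannot be blocked by any observed set — no back-door set.
No mediator lies on a directed X→…→S path.
Neither criterion identifies P(S|do(X)) in this graph.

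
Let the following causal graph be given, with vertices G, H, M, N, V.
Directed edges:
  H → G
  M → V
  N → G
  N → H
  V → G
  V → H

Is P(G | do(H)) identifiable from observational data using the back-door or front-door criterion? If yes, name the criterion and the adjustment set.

P(G|do(H)): backdoor, adjust for {N, V}.

desc(H)\{H}={G}; candidates ⊆ {M,N,V}.
size 0: {}; under {} H still reaches {G,M,N,V} ∋ G.
size 1: {M}, {N}, {V}; under {M} H still reaches {G,N,V} ∋ G.
{N,V}: H⊥G given {N,V} in G with H→· removed — back-door holds.
P(G|do(H)) = Σ_{N,V} P(G|H,N,V)·P(N,V).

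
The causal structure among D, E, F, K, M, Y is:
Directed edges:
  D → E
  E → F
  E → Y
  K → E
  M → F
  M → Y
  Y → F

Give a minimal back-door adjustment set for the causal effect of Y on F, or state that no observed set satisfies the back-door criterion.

desc(Y)\{Y}={F}; candidates ⊆ {D,E,K,M}.
size 0: {}; under {} Y still reaches {D,E,F,K,M} ∋ F.
size 1: {D}, {E}, {K} …(+1); under {D} Y still reaches {E,F,K,M} ∋ F.
{E,M}: Y⊥F given {E,M} in G with Y→· removed — back-door holds.

Y→F: minimal back-door set {E, M}.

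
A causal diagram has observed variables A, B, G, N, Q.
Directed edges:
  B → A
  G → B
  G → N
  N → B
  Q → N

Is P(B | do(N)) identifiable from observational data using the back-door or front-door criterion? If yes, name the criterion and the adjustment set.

desc(N)\{N}={A,B}; candidates ⊆ {G,Q}.
size 0: {}; under {} N still reaches {A,B,G,Q} ∋ B.
{G}: N⊥B given {G} in G with N→· removed — back-door holds.
P(B|do(N)) = Σ_{G} P(B|N,G)·P(G).

P(B|do(N)): backdoor, adjust for {G}.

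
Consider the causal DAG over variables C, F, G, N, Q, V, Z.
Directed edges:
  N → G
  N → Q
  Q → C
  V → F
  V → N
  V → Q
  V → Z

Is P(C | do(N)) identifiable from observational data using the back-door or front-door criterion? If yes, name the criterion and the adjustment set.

P(C|do(N)): backdoor, adjust for {V}.

desc(N)\{N}={C,G,Q}; candidates ⊆ {F,V,Z}.
size 0: {}; under {} N still reaches {C,F,Q,V,Z} ∋ C.
{V}: N⊥C given {V} in G with N→· removed — back-door holds.
P(C|do(N)) = Σ_{V} P(C|N,V)·P(V).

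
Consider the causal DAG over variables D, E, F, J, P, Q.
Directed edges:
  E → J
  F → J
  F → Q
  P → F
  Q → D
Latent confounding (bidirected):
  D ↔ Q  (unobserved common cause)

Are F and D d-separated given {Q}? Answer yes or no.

No — F and D are d-connected given {Q}.

Bayes-Ball from F | {Q} reaches {D,J,P}.
D ∈ reach(F|{Q}) ⇒ F ⊥̸ D | {Q}.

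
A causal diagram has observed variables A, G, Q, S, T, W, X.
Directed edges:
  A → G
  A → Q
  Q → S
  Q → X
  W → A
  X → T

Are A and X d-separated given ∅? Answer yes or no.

Bayes-Ball from A | ∅ reaches {G,Q,S,T,W,X}.
X ∈ reach(A|∅) ⇒ A ⊥̸ X | ∅.

No — A and X are d-connected given ∅.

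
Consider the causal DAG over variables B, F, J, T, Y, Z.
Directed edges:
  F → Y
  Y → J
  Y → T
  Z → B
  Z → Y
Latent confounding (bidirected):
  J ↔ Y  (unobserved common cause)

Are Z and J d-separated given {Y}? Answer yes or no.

No — Z and J are d-connected given {Y}.

Bayes-Ball from Z | {Y} reaches {B,F,J}.
J ∈ reach(Z|{Y}) ⇒ Z ⊥̸ J | {Y}.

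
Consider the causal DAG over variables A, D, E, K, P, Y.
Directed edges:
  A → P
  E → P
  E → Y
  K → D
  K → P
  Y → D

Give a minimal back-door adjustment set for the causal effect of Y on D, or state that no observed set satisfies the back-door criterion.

desc(Y)\{Y}={D}; candidates ⊆ {A,E,K,P}.
∅: Y⊥D given ∅ in G with Y→· removed — back-door holds.

Y→D: minimal back-door set ∅.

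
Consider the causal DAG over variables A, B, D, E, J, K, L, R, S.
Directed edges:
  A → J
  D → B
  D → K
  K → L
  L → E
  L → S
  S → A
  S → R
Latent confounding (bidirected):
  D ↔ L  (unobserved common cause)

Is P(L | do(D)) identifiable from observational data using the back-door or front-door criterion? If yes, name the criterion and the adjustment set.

P(L|do(D)): frontdoor, adjust for {K}.

desc(D)\{D}={A,B,E,J,K,L,R,S}; candidates ⊆ {—}.
D↔L: latent back-door arc(s) into D.
size 0: {}; under {} D still reaches {A,E,J,L,R,S} ∋ L.
D↔L cannot be blocked by any observed set — no back-door set.
{K}: (i) intercepts every directed D→L path; (ii) no back-door D→{K}; (iii) {D} blocks every back-door {K}→L. Front-door holds.
P(L|do(D)) = Σ_{K} P(K|D) Σ_{D'} P(L|K,D')P(D').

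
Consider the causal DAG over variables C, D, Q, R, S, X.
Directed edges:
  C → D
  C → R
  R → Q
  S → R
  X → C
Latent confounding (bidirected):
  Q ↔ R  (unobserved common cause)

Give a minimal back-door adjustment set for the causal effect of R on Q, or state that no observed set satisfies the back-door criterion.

R→Q: no observed back-door set.

desc(R)\{R}={Q}; candidates ⊆ {C,D,S,X}.
R↔Q: latent back-door arc(s) into R.
size 0: {}; under {} R still reaches {C,D,Q,S,X} ∋ Q.
size 1: {C}, {D}, {S} …(+1); under {C} R still reaches {Q,S} ∋ Q.
size 2: {C,D}, {C,S}, {C,X} …(+3); under {C,D} R still reaches {Q,S} ∋ Q.
R↔Q cannot be blocked by any observed set — no back-door set.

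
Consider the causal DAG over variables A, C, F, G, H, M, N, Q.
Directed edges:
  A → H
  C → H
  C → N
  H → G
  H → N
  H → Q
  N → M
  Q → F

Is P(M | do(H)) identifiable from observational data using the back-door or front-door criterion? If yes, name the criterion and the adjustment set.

desc(H)\{H}={F,G,M,N,Q}; candidates ⊆ {A,C}.
size 0: {}; under {} H still reaches {A,C,M,N} ∋ M.
{C}: H⊥M given {C} in G with H→· removed — back-door holds.
P(M|do(H)) = Σ_{C} P(M|H,C)·P(C).

P(M|do(H)): backdoor, adjust for {C}.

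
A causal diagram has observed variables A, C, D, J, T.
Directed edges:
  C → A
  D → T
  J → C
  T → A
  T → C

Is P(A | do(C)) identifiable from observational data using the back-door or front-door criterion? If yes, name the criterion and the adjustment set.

desc(C)\{C}={A}; candidates ⊆ {D,J,T}.
size 0: {}; under {} C still reaches {A,D,J,T} ∋ A.
{T}: C⊥A given {T} in G with C→· removed — back-door holds.
P(A|do(C)) = Σ_{T} P(A|C,T)·P(T).

P(A|do(C)): backdoor, adjust for {T}.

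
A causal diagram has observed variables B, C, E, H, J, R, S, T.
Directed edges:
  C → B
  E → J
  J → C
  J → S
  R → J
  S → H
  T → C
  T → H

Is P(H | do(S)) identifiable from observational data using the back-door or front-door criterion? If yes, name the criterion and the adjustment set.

desc(S)\{S}={H}; candidates ⊆ {B,C,E,J,R,T}.
∅: S⊥H given ∅ in G with S→· removed — back-door holds.
P(H|do(S)) = P(H|S) — no adjustment needed.

P(H|do(S)): backdoor, adjust for ∅.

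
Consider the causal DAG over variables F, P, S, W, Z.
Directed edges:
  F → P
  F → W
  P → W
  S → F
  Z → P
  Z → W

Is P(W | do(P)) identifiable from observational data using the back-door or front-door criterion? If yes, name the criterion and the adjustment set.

P(W|do(P)): backdoor, adjust for {F, Z}.

desc(P)\{P}={W}; candidates ⊆ {F,S,Z}.
size 0: {}; under {} P still reaches {F,S,W,Z} ∋ W.
size 1: {F}, {S}, {Z}; under {F} P still reaches {W,Z} ∋ W.
{F,Z}: P⊥W given {F,Z} in G with P→· removed — back-door holds.
P(W|do(P)) = Σ_{F,Z} P(W|P,F,Z)·P(F,Z).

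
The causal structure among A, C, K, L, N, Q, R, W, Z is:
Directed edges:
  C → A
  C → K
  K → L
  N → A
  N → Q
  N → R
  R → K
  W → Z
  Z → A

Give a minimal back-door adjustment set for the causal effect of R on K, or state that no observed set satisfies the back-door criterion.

desc(R)\{R}={K,L}; candidates ⊆ {A,C,N,Q,W,Z}.
∅: R⊥K given ∅ in G with R→· removed — back-door holds.

R→K: minimal back-door set ∅.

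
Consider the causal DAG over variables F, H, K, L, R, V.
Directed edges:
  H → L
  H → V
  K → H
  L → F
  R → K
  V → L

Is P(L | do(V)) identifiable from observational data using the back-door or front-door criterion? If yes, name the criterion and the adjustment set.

desc(V)\{V}={F,L}; candidates ⊆ {H,K,R}.
size 0: {}; under {} V still reaches {F,H,K,L,R} ∋ L.
{H}: V⊥L given {H} in G with V→· removed — back-door holds.
P(L|do(V)) = Σ_{H} P(L|V,H)·P(H).

P(L|do(V)): backdoor, adjust for {H}.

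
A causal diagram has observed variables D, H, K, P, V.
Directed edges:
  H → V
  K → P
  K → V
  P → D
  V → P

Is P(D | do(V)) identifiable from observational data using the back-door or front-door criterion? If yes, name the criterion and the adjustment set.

desc(V)\{V}={D,P}; candidates ⊆ {H,K}.
size 0: {}; under {} V still reaches {D,H,K,P} ∋ D.
{K}: V⊥D given {K} in G with V→· removed — back-door holds.
P(D|do(V)) = Σ_{K} P(D|V,K)·P(K).

P(D|do(V)): backdoor, adjust for {K}.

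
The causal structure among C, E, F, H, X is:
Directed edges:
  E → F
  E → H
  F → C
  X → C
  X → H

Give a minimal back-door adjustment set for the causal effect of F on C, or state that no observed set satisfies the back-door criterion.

desc(F)\{F}={C}; candidates ⊆ {E,H,X}.
∅: F⊥C given ∅ in G with F→· removed — back-door holds.

F→C: minimal back-door set ∅.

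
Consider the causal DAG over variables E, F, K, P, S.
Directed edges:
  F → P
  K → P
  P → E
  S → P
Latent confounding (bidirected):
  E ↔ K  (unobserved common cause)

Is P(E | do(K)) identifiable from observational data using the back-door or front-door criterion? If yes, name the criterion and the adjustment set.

desc(K)\{K}={E,P}; candidates ⊆ {F,S}.
K↔E: latent back-door arc(s) into K.
size 0: {}; under {} K still reaches {E} ∋ E.
size 1: {F}, {S}; under {F} K still reaches {E} ∋ E.
size 2: {F,S}; under {F,S} K still reaches {E} ∋ E.
K↔E cannot be blocked by any observed set — no back-door set.
{P}: (i) intercepts every directed K→E path; (ii) no back-door K→{P}; (iii) {K} blocks every back-door {P}→E. Front-door holds.
P(E|do(K)) = Σ_{P} P(P|K) Σ_{K'} P(E|P,K')P(K').

P(E|do(K)): frontdoor, adjust for {P}.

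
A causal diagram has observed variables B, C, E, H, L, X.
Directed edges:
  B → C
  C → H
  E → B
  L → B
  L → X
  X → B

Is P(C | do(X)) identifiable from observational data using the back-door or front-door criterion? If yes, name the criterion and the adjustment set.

P(C|do(X)): backdoor, adjust for {L}.

desc(X)\{X}={B,C,H}; candidates ⊆ {E,L}.
size 0: {}; under {} X still reaches {B,C,H,L} ∋ C.
{L}: X⊥C given {L} in G with X→· removed — back-door holds.
P(C|do(X)) = Σ_{L} P(C|X,L)·P(L).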